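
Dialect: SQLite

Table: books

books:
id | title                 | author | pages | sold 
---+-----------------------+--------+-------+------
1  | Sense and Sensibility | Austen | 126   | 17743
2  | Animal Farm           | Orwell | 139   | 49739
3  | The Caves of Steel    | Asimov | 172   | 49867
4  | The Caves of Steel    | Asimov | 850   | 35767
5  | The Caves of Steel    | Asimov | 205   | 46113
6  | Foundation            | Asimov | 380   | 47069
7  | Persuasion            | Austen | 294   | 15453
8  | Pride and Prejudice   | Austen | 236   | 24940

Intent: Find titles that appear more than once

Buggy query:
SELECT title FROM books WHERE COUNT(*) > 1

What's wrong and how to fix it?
Bug: COUNT(*) is an aggregate and cannot be used in WHERE

Fix: GROUP BY title, then filter groups with HAVING COUNT(*) > 1

Corrected query:
SELECT title FROM books GROUP BY title HAVING COUNT(*) > 1

Result:
title             
------------------
The Caves of Steel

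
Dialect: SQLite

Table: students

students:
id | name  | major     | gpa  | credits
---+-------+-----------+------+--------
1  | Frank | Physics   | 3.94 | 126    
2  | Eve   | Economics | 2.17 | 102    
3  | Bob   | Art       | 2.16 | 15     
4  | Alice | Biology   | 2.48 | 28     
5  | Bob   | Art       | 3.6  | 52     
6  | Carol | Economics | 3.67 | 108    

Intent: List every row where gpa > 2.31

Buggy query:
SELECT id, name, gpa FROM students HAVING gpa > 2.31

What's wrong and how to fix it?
Bug: HAVING filters the output of aggregation, but this query has no GROUP BY and no aggregate functions, so SQLite rejects it (HAVING clause on a non-aggregate query); the condition here is per row

Fix: Use WHERE for row-level filtering

Corrected query:
SELECT id, name, gpa FROM students WHERE gpa > 2.31

Result:
id | name  | gpa 
---+-------+-----
1  | Frank | 3.94
4  | Alice | 2.48
5  | Bob   | 3.6 
6  | Carol | 3.67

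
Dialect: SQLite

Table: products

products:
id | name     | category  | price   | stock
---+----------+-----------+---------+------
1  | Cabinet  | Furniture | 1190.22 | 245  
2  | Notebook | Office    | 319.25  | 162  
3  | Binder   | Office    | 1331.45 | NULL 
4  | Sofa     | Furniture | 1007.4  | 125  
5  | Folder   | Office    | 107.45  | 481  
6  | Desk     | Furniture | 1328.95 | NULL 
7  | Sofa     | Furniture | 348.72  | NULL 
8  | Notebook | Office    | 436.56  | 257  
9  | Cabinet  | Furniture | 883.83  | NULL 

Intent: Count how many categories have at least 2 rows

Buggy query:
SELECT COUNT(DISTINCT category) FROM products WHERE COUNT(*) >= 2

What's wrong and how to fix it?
Bug: WHERE filters individual rows, not groups, so a group-level COUNT is invalid there

Fix: Group first with HAVING COUNT(*) >= 2, then COUNT the resulting groups

Corrected query:
SELECT COUNT(*) FROM (SELECT category FROM products GROUP BY category HAVING COUNT(*) >= 2)

Result:
COUNT(*)
--------
2       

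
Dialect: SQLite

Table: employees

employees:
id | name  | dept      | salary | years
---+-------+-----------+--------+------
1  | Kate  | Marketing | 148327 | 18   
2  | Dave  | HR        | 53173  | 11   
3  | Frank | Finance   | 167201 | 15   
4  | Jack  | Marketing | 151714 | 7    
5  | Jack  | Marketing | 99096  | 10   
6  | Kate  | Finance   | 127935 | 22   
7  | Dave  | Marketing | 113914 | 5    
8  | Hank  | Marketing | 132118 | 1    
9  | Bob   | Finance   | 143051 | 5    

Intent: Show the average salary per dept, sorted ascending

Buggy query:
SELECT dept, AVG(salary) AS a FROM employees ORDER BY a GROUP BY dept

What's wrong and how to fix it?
Bug: ORDER BY appears before GROUP BY; SQL clause order requires GROUP BY first

Fix: Move ORDER BY to the end, after GROUP BY

Corrected query:
SELECT dept, AVG(salary) AS a FROM employees GROUP BY dept ORDER BY a

Result:
dept      | a            
----------+--------------
HR        | 53173        
Marketing | 129033.8     
Finance   | 146062.333333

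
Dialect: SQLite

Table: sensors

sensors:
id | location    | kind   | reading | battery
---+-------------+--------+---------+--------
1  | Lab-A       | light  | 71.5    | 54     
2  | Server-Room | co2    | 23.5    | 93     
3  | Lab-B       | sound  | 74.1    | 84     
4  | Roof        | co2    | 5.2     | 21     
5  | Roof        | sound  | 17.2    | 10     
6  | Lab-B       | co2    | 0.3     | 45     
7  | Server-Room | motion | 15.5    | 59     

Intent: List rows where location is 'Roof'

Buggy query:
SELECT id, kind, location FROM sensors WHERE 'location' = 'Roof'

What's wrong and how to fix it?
Bug: 'location' in single quotes is a string literal, not the column; the comparison is literal-vs-literal and never true

Fix: Reference the column as location without single quotes

Corrected query:
SELECT id, kind, location FROM sensors WHERE location = 'Roof'

Result:
id | kind  | location
---+-------+---------
4  | co2   | Roof    
5  | sound | Roof    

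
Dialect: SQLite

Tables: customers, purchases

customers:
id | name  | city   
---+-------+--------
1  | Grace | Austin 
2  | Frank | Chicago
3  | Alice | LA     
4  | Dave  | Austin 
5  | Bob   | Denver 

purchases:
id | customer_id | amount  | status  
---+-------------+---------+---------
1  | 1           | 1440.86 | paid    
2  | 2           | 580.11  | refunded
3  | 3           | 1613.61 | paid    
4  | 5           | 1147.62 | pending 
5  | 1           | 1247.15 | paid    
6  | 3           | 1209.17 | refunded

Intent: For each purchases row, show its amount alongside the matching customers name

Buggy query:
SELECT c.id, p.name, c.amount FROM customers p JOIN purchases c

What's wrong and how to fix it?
Bug: JOIN with no ON clause produces a cartesian product; every purchases row pairs with every customers row

Fix: Specify the join condition linking the foreign key to the parent id

Corrected query:
SELECT c.id, p.name, c.amount FROM customers p JOIN purchases c ON c.customer_id = p.id

Result:
id | name  | amount 
---+-------+--------
1  | Grace | 1440.86
2  | Frank | 580.11 
3  | Alice | 1613.61
4  | Bob   | 1147.62
5  | Grace | 1247.15
6  | Alice | 1209.17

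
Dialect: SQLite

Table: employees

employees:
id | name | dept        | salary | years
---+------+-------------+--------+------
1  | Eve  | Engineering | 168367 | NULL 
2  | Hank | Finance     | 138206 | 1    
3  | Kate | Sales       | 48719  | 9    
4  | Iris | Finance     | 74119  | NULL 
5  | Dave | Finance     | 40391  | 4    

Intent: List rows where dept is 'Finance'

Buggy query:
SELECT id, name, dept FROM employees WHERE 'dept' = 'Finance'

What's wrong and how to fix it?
Bug: 'dept' in single quotes is a string literal, not the column; the comparison is literal-vs-literal and never true

Fix: Remove the quotes around the column name (or use double quotes for an identifier)

Corrected query:
SELECT id, name, dept FROM employees WHERE dept = 'Finance'

Result:
id | name | dept   
---+------+--------
2  | Hank | Finance
4  | Iris | Finance
5  | Dave | Finance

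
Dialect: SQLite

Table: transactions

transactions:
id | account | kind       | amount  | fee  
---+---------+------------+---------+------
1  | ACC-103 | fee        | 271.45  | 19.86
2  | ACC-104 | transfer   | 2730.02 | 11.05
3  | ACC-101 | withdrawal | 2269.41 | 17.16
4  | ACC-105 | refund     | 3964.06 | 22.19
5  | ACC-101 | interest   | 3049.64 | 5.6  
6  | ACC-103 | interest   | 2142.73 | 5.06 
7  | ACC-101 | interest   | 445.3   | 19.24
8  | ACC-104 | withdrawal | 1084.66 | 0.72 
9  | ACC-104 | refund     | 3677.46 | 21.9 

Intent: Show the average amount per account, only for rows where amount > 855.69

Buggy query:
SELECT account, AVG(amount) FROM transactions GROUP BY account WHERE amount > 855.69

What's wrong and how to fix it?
Bug: Row-level WHERE must come before GROUP BY in the clause order

Fix: Place WHERE between FROM and GROUP BY

Corrected query:
SELECT account, AVG(amount) FROM transactions WHERE amount > 855.69 GROUP BY account

Result:
account | AVG(amount)
--------+------------
ACC-101 | 2659.525   
ACC-103 | 2142.73    
ACC-104 | 2497.38    
ACC-105 | 3964.06    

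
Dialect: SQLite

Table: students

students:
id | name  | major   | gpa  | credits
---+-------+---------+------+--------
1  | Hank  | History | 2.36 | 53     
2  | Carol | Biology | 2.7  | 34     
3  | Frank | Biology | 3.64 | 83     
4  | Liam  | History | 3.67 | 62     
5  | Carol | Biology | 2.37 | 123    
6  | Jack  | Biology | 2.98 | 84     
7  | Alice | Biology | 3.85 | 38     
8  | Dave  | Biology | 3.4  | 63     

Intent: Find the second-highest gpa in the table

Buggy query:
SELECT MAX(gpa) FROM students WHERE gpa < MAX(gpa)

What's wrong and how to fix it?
Bug: MAX(gpa) on the right of the comparison is an aggregate-in-WHERE error

Fix: Put the inner MAX in a scalar subquery

Corrected query:
SELECT MAX(gpa) FROM students WHERE gpa < (SELECT MAX(gpa) FROM students)

Result:
MAX(gpa)
--------
3.67    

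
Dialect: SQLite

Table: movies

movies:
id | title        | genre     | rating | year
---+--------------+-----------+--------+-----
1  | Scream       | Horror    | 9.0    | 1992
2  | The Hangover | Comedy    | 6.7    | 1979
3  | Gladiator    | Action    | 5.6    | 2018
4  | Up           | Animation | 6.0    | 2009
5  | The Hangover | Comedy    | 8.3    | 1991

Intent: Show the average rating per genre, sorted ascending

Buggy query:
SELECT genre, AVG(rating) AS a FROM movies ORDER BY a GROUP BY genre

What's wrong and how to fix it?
Bug: ORDER BY appears before GROUP BY; SQL clause order requires GROUP BY first

Fix: Reorder: SELECT … FROM … GROUP BY … ORDER BY …

Corrected query:
SELECT genre, AVG(rating) AS a FROM movies GROUP BY genre ORDER BY a

Result:
genre     | a  
----------+----
Action    | 5.6
Animation | 6  
Comedy    | 7.5
Horror    | 9  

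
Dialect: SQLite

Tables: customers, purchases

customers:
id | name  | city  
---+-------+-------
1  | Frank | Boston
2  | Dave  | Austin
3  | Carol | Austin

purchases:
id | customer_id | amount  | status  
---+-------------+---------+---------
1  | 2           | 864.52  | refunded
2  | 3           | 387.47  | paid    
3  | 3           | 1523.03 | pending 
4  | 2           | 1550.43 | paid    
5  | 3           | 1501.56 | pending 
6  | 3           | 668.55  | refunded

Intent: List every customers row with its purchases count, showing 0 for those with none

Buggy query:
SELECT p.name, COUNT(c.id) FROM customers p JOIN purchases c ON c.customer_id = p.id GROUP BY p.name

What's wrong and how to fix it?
Bug: INNER JOIN drops customers rows that have no matching purchases rows

Fix: Use LEFT JOIN so parents without children still appear (COUNT(c.id) gives 0)

Corrected query:
SELECT p.name, COUNT(c.id) FROM customers p LEFT JOIN purchases c ON c.customer_id = p.id GROUP BY p.name

Result:
name  | COUNT(c.id)
------+------------
Carol | 4          
Dave  | 2          
Frank | 0          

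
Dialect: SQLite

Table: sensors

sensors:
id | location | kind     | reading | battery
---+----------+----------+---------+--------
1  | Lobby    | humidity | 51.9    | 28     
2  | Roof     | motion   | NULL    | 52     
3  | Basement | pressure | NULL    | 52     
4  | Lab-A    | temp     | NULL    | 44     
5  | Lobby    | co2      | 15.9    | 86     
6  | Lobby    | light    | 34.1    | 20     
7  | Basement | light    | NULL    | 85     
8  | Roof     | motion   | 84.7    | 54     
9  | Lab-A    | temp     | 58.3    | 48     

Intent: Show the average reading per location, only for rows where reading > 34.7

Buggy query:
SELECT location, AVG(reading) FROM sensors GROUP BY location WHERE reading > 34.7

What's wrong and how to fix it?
Bug: Row-level WHERE must come before GROUP BY in the clause order

Fix: Place WHERE between FROM and GROUP BY

Corrected query:
SELECT location, AVG(reading) FROM sensors WHERE reading > 34.7 GROUP BY location

Result:
location | AVG(reading)
---------+-------------
Lab-A    | 58.3        
Lobby    | 51.9        
Roof     | 84.7        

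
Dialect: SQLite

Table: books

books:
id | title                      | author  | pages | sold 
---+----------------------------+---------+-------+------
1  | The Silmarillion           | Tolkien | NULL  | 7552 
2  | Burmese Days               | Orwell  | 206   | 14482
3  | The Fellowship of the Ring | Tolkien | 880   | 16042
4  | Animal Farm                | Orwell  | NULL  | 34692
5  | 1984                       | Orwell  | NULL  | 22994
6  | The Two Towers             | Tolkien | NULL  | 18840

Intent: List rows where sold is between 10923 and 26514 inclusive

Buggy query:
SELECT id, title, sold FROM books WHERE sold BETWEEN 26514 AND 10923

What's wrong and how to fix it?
Bug: BETWEEN expects the lower bound first; with 26514 AND 10923 the range is empty

Fix: Write BETWEEN 10923 AND 26514

Corrected query:
SELECT id, title, sold FROM books WHERE sold BETWEEN 10923 AND 26514

Result:
id | title                      | sold 
---+----------------------------+------
2  | Burmese Days               | 14482
3  | The Fellowship of the Ring | 16042
5  | 1984                       | 22994
6  | The Two Towers             | 18840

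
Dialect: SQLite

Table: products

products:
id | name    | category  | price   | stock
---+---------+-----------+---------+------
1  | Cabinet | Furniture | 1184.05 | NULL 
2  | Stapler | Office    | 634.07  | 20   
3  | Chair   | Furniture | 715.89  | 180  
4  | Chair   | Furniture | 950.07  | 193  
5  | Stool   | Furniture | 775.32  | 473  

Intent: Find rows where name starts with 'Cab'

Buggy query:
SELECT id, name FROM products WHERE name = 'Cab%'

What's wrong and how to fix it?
Bug: '=' compares the literal string including the % character; pattern matching needs LIKE

Fix: Use LIKE for wildcard pattern matching

Corrected query:
SELECT id, name FROM products WHERE name LIKE 'Cab%'

Result:
id | name   
---+--------
1  | Cabinet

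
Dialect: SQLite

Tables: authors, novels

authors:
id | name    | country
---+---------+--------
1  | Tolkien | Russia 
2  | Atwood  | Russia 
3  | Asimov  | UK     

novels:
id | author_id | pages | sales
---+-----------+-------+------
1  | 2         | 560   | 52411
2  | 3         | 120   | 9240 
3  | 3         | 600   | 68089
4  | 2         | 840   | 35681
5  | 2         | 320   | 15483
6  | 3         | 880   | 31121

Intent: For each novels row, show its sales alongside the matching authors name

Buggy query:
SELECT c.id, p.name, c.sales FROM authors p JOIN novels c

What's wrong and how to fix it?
Bug: Missing join condition: each novels row is matched to all authors rows instead of just its own

Fix: Specify the join condition linking the foreign key to the parent id

Corrected query:
SELECT c.id, p.name, c.sales FROM authors p JOIN novels c ON c.author_id = p.id

Result:
id | name   | sales
---+--------+------
1  | Atwood | 52411
2  | Asimov | 9240 
3  | Asimov | 68089
4  | Atwood | 35681
5  | Atwood | 15483
6  | Asimov | 31121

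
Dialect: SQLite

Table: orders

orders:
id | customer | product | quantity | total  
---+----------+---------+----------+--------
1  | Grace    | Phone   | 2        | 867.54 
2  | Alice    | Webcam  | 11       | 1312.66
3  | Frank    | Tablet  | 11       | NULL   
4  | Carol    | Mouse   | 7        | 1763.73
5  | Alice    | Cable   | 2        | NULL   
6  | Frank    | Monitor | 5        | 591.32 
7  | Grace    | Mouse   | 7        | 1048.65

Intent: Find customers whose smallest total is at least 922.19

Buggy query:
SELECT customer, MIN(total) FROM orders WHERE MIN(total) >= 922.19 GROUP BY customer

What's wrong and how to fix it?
Bug: Aggregates like MIN are computed per group after WHERE runs

Fix: Replace WHERE with HAVING after the GROUP BY

Corrected query:
SELECT customer, MIN(total) FROM orders GROUP BY customer HAVING MIN(total) >= 922.19

Result:
customer | MIN(total)
---------+-----------
Alice    | 1312.66   
Carol    | 1763.73   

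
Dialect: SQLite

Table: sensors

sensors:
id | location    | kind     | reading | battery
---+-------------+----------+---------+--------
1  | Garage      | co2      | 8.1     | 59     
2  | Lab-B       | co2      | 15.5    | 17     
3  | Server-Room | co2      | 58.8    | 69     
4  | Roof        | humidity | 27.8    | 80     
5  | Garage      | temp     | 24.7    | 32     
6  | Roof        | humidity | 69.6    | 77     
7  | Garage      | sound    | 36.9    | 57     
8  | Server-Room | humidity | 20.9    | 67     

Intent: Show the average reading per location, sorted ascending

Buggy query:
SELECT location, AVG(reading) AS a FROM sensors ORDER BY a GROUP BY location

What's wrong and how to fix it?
Bug: GROUP BY must precede ORDER BY

Fix: Reorder: SELECT … FROM … GROUP BY … ORDER BY …

Corrected query:
SELECT location, AVG(reading) AS a FROM sensors GROUP BY location ORDER BY a

Result:
location    | a        
------------+----------
Lab-B       | 15.5     
Garage      | 23.233333
Server-Room | 39.85    
Roof        | 48.7     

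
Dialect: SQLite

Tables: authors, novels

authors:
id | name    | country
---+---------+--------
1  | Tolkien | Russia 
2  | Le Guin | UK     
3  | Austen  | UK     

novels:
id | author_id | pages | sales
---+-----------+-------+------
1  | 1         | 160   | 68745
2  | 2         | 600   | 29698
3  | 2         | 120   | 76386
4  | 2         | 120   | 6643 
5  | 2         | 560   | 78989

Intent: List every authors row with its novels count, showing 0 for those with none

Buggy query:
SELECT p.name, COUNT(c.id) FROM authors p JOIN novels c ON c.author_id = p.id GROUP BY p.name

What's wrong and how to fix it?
Bug: INNER JOIN drops authors rows that have no matching novels rows

Fix: Use LEFT JOIN so parents without children still appear (COUNT(c.id) gives 0)

Corrected query:
SELECT p.name, COUNT(c.id) FROM authors p LEFT JOIN novels c ON c.author_id = p.id GROUP BY p.name

Result:
name    | COUNT(c.id)
--------+------------
Austen  | 0          
Le Guin | 4          
Tolkien | 1          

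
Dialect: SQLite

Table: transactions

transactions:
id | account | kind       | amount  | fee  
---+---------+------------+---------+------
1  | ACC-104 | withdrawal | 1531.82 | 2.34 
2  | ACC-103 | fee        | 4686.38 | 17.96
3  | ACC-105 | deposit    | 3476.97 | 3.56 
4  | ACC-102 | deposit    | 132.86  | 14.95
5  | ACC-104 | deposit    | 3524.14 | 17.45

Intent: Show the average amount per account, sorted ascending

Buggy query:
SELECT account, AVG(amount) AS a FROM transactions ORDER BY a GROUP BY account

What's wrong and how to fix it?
Bug: GROUP BY must precede ORDER BY

Fix: Move ORDER BY to the end, after GROUP BY

Corrected query:
SELECT account, AVG(amount) AS a FROM transactions GROUP BY account ORDER BY a

Result:
account | a      
--------+--------
ACC-102 | 132.86 
ACC-104 | 2527.98
ACC-105 | 3476.97
ACC-103 | 4686.38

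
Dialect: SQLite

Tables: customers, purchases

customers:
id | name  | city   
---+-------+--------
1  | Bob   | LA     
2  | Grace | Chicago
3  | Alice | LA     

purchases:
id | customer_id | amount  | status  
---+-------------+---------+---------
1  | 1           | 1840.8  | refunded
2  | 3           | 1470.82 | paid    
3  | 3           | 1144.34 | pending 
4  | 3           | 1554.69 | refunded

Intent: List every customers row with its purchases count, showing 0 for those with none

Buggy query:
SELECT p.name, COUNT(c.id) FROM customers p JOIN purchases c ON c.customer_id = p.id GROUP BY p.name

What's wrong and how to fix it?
Bug: An inner join excludes parents with zero children

Fix: Use LEFT JOIN so parents without children still appear (COUNT(c.id) gives 0)

Corrected query:
SELECT p.name, COUNT(c.id) FROM customers p LEFT JOIN purchases c ON c.customer_id = p.id GROUP BY p.name

Result:
name  | COUNT(c.id)
------+------------
Alice | 3          
Bob   | 1          
Grace | 0          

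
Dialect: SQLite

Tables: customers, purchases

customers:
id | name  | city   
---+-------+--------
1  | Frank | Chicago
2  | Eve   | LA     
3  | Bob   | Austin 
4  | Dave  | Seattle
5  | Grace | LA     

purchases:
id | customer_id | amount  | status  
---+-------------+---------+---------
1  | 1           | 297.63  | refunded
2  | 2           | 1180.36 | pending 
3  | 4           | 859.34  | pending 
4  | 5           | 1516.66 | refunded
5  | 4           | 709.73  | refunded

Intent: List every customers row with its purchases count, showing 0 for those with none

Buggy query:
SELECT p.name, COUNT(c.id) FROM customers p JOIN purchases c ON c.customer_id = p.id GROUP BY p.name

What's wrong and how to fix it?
Bug: INNER JOIN drops customers rows that have no matching purchases rows

Fix: Use LEFT JOIN so parents without children still appear (COUNT(c.id) gives 0)

Corrected query:
SELECT p.name, COUNT(c.id) FROM customers p LEFT JOIN purchases c ON c.customer_id = p.id GROUP BY p.name

Result:
name  | COUNT(c.id)
------+------------
Bob   | 0          
Dave  | 2          
Eve   | 1          
Frank | 1          
Grace | 1          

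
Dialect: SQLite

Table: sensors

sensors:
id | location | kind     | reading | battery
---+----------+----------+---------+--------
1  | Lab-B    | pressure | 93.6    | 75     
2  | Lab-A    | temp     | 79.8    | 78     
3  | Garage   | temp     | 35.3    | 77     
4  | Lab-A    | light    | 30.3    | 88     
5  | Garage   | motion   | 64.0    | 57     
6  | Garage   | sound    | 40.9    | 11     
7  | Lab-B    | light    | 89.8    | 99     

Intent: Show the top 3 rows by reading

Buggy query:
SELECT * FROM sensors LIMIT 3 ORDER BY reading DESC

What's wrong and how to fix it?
Bug: ORDER BY cannot follow LIMIT; LIMIT is the final clause

Fix: Sort with ORDER BY, then apply LIMIT

Corrected query:
SELECT * FROM sensors ORDER BY reading DESC LIMIT 3

Result:
id | location | kind     | reading | battery
---+----------+----------+---------+--------
1  | Lab-B    | pressure | 93.6    | 75     
7  | Lab-B    | light    | 89.8    | 99     
2  | Lab-A    | temp     | 79.8    | 78     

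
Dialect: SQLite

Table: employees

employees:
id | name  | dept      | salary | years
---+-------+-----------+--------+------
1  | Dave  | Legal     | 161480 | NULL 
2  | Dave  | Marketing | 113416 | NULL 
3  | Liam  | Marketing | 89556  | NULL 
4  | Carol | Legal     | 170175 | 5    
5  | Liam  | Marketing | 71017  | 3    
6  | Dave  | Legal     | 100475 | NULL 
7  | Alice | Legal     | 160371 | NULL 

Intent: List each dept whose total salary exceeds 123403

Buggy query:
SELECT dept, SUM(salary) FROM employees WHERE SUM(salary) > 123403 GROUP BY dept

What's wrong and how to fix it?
Bug: SUM(salary) is an aggregate, but WHERE filters rows before aggregation

Fix: Use HAVING (which filters groups after aggregation) instead of WHERE

Corrected query:
SELECT dept, SUM(salary) FROM employees GROUP BY dept HAVING SUM(salary) > 123403

Result:
dept      | SUM(salary)
----------+------------
Legal     | 592501     
Marketing | 273989     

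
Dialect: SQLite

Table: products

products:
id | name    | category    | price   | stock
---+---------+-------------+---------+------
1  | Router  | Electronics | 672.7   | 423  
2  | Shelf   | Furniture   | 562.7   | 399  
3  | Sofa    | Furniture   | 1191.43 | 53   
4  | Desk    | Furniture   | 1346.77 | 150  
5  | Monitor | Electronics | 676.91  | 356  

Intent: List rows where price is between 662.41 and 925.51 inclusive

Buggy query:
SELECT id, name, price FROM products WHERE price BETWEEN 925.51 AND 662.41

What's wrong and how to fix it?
Bug: BETWEEN expects the lower bound first; with 925.51 AND 662.41 the range is empty

Fix: Write BETWEEN 662.41 AND 925.51

Corrected query:
SELECT id, name, price FROM products WHERE price BETWEEN 662.41 AND 925.51

Result:
id | name    | price 
---+---------+-------
1  | Router  | 672.7 
5  | Monitor | 676.91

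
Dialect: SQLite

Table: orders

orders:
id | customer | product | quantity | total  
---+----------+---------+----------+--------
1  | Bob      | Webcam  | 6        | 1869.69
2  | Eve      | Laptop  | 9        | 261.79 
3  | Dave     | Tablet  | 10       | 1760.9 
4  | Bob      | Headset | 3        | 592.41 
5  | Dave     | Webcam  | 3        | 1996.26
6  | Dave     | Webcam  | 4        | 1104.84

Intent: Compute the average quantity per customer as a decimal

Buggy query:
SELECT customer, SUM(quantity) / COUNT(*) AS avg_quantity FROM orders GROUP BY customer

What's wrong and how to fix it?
Bug: SUM(quantity) and COUNT(*) are both integers; the division truncates the fractional part

Fix: Multiply by 1.0 (or CAST to REAL) to force floating-point division

Corrected query:
SELECT customer, SUM(quantity) * 1.0 / COUNT(*) AS avg_quantity FROM orders GROUP BY customer

Result:
customer | avg_quantity
---------+-------------
Bob      | 4.5         
Dave     | 5.666667    
Eve      | 9           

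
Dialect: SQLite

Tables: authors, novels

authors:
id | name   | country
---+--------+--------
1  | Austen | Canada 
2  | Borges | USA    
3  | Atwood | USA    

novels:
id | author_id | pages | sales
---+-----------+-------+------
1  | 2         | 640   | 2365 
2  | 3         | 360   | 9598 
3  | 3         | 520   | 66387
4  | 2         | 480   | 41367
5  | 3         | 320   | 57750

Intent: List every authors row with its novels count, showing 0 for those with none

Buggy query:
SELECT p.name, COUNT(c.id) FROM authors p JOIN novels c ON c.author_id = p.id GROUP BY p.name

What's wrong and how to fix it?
Bug: INNER JOIN drops authors rows that have no matching novels rows

Fix: Use LEFT JOIN so parents without children still appear (COUNT(c.id) gives 0)

Corrected query:
SELECT p.name, COUNT(c.id) FROM authors p LEFT JOIN novels c ON c.author_id = p.id GROUP BY p.name

Result:
name   | COUNT(c.id)
-------+------------
Atwood | 3          
Austen | 0          
Borges | 2          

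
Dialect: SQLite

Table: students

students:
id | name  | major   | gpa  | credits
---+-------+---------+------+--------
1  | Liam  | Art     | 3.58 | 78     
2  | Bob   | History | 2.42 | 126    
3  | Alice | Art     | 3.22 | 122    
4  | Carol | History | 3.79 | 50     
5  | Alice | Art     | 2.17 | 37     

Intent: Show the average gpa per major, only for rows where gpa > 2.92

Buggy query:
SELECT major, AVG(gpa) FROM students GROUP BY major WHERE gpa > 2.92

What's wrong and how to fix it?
Bug: WHERE cannot follow GROUP BY

Fix: Place WHERE between FROM and GROUP BY

Corrected query:
SELECT major, AVG(gpa) FROM students WHERE gpa > 2.92 GROUP BY major

Result:
major   | AVG(gpa)
--------+---------
Art     | 3.4     
History | 3.79    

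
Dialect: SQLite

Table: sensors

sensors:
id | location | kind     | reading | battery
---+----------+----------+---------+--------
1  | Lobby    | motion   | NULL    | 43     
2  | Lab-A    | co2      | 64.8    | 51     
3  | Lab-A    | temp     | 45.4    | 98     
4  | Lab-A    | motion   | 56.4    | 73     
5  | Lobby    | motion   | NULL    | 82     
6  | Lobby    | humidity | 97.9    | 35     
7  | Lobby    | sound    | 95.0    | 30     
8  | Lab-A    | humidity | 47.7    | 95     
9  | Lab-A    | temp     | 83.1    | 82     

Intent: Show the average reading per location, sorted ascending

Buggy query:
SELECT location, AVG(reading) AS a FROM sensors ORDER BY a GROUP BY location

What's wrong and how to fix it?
Bug: GROUP BY must precede ORDER BY

Fix: Reorder: SELECT … FROM … GROUP BY … ORDER BY …

Corrected query:
SELECT location, AVG(reading) AS a FROM sensors GROUP BY location ORDER BY a

Result:
location | a    
---------+------
Lab-A    | 59.48
Lobby    | 96.45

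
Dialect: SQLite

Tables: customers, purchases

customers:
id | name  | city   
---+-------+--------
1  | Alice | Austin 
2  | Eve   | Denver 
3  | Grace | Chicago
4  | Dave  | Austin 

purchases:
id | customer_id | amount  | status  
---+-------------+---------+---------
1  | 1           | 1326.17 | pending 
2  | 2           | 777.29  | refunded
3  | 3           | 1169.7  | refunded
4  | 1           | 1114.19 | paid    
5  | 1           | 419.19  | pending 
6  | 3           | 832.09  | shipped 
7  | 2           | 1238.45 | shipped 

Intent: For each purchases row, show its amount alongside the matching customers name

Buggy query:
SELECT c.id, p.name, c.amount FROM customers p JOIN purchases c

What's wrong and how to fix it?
Bug: JOIN with no ON clause produces a cartesian product; every purchases row pairs with every customers row

Fix: Specify the join condition linking the foreign key to the parent id

Corrected query:
SELECT c.id, p.name, c.amount FROM customers p JOIN purchases c ON c.customer_id = p.id

Result:
id | name  | amount 
---+-------+--------
1  | Alice | 1326.17
2  | Eve   | 777.29 
3  | Grace | 1169.7 
4  | Alice | 1114.19
5  | Alice | 419.19 
6  | Grace | 832.09 
7  | Eve   | 1238.45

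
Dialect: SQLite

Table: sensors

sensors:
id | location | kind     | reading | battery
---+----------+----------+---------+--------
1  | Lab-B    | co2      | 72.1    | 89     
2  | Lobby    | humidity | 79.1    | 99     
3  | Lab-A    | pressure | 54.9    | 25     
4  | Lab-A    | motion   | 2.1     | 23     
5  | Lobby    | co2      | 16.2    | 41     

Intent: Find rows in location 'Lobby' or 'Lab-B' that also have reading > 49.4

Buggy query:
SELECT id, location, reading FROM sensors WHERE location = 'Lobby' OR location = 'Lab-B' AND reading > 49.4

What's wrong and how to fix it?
Bug: AND binds tighter than OR, so this parses as location = 'Lobby' OR (location = 'Lab-B' AND reading > 49.4)

Fix: Group the OR with parentheses (or use IN), then AND the threshold

Corrected query:
SELECT id, location, reading FROM sensors WHERE (location = 'Lobby' OR location = 'Lab-B') AND reading > 49.4

Result:
id | location | reading
---+----------+--------
1  | Lab-B    | 72.1   
2  | Lobby    | 79.1   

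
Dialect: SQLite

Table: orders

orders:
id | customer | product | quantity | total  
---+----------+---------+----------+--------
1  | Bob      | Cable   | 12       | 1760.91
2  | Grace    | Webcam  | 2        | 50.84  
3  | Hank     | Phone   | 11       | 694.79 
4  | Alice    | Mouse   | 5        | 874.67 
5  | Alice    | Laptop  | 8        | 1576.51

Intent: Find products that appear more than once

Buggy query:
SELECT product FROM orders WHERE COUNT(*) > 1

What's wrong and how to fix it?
Bug: COUNT(*) is an aggregate and cannot be used in WHERE

Fix: Group first, then use HAVING for the count condition

Corrected query:
SELECT product FROM orders GROUP BY product HAVING COUNT(*) > 1

Result:
(no rows)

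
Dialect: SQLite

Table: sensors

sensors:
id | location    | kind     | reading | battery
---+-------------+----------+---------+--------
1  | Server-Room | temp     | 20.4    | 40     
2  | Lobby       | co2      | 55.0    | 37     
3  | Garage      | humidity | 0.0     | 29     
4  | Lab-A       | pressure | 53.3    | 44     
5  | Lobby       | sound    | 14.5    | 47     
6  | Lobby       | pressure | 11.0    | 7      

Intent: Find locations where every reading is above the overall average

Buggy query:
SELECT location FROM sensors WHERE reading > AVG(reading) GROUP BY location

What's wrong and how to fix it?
Bug: AVG() is an aggregate; it can't sit directly in WHERE

Fix: Use a subquery for AVG and a HAVING MIN(...) filter so the condition holds for every row in the group

Corrected query:
SELECT location FROM sensors GROUP BY location HAVING MIN(reading) > (SELECT AVG(reading) FROM sensors)

Result:
location
--------
Lab-A   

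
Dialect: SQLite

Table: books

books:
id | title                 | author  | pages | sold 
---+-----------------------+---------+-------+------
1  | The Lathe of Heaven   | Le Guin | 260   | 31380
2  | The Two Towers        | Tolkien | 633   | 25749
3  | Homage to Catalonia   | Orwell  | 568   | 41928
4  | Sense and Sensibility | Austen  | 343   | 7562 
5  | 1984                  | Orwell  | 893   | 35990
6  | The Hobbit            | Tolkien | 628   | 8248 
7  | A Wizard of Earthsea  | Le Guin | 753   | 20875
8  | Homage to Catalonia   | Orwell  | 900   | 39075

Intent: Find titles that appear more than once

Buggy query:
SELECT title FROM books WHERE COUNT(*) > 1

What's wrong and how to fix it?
Bug: COUNT(*) is an aggregate and cannot be used in WHERE

Fix: Group first, then use HAVING for the count condition

Corrected query:
SELECT title FROM books GROUP BY title HAVING COUNT(*) > 1

Result:
title              
-------------------
Homage to Catalonia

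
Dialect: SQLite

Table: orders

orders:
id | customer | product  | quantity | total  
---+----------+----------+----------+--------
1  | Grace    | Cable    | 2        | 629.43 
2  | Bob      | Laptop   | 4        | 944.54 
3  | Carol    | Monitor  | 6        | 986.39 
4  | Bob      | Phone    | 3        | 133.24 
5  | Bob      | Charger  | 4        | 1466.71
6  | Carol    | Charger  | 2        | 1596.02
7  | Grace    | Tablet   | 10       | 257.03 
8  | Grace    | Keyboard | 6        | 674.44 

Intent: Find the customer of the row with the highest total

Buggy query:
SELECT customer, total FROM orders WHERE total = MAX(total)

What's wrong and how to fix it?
Bug: WHERE is evaluated per row; an aggregate over the whole table isn't defined there

Fix: Use a subquery: WHERE total = (SELECT MAX(total) FROM orders)

Corrected query:
SELECT customer, total FROM orders WHERE total = (SELECT MAX(total) FROM orders)

Result:
customer | total  
---------+--------
Carol    | 1596.02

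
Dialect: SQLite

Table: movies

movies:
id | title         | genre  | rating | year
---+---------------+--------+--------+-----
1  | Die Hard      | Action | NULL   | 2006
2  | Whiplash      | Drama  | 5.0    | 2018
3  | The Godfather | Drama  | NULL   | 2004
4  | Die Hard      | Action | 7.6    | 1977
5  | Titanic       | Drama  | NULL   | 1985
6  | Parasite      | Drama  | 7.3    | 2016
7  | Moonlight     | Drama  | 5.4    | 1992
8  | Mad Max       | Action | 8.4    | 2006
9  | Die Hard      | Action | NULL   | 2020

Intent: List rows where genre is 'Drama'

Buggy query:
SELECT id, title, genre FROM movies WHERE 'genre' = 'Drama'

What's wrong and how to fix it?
Bug: Single quotes denote string literals in SQL; the column name is being compared as a constant string

Fix: Reference the column as genre without single quotes

Corrected query:
SELECT id, title, genre FROM movies WHERE genre = 'Drama'

Result:
id | title         | genre
---+---------------+------
2  | Whiplash      | Drama
3  | The Godfather | Drama
5  | Titanic       | Drama
6  | Parasite      | Drama
7  | Moonlight     | Drama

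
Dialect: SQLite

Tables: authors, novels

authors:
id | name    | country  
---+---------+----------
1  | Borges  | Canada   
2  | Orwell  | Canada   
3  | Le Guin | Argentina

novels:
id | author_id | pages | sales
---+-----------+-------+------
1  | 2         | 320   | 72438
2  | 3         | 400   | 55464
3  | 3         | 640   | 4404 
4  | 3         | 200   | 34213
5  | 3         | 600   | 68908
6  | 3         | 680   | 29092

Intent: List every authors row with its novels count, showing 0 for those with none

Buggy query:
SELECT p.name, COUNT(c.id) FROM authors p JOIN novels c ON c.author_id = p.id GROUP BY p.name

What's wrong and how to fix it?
Bug: INNER JOIN drops authors rows that have no matching novels rows

Fix: Switch to LEFT JOIN to retain unmatched parent rows

Corrected query:
SELECT p.name, COUNT(c.id) FROM authors p LEFT JOIN novels c ON c.author_id = p.id GROUP BY p.name

Result:
name    | COUNT(c.id)
--------+------------
Borges  | 0          
Le Guin | 5          
Orwell  | 1          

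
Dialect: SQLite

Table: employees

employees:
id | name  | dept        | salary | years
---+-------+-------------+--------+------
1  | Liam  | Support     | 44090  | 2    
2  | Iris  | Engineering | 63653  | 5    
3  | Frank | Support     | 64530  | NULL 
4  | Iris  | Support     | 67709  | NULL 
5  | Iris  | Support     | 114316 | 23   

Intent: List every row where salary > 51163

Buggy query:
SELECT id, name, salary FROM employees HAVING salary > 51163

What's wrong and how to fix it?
Bug: HAVING filters the output of aggregation, but this query has no GROUP BY and no aggregate functions, so SQLite rejects it (HAVING clause on a non-aggregate query); the condition here is per row

Fix: Use WHERE for row-level filtering

Corrected query:
SELECT id, name, salary FROM employees WHERE salary > 51163

Result:
id | name  | salary
---+-------+-------
2  | Iris  | 63653 
3  | Frank | 64530 
4  | Iris  | 67709 
5  | Iris  | 114316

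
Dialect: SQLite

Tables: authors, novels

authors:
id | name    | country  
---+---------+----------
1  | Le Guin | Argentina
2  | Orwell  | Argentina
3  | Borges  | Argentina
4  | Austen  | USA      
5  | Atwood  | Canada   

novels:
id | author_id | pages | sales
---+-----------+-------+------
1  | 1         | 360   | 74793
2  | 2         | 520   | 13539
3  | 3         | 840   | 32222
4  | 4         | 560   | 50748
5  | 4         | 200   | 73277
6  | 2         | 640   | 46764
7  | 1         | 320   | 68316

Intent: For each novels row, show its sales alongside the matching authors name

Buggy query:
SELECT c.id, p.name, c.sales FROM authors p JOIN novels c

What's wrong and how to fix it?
Bug: JOIN with no ON clause produces a cartesian product; every novels row pairs with every authors row

Fix: Specify the join condition linking the foreign key to the parent id

Corrected query:
SELECT c.id, p.name, c.sales FROM authors p JOIN novels c ON c.author_id = p.id

Result:
id | name    | sales
---+---------+------
1  | Le Guin | 74793
2  | Orwell  | 13539
3  | Borges  | 32222
4  | Austen  | 50748
5  | Austen  | 73277
6  | Orwell  | 46764
7  | Le Guin | 68316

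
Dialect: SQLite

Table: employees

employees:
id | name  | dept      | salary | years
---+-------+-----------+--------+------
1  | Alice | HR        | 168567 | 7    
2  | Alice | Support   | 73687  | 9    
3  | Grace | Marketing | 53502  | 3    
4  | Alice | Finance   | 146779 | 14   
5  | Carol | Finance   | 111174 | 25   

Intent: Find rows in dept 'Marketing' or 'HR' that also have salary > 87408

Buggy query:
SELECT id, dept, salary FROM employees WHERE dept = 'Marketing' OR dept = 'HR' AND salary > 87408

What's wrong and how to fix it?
Bug: AND binds tighter than OR, so this parses as dept = 'Marketing' OR (dept = 'HR' AND salary > 87408)

Fix: Add parentheses around the OR so the AND applies to both alternatives

Corrected query:
SELECT id, dept, salary FROM employees WHERE (dept = 'Marketing' OR dept = 'HR') AND salary > 87408

Result:
id | dept | salary
---+------+-------
1  | HR   | 168567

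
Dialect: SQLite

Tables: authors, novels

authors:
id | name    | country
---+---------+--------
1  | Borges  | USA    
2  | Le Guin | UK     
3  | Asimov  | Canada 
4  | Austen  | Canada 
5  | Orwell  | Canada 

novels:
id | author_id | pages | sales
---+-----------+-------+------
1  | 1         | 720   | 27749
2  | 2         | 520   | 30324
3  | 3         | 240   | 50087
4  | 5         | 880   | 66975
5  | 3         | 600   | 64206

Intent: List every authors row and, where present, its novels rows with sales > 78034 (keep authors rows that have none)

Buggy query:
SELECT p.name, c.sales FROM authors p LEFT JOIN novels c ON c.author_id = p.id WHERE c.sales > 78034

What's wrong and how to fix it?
Bug: Filtering c.sales in WHERE discards the NULL rows produced by LEFT JOIN, turning it into an inner join

Fix: Put 'c.sales > 78034' in the JOIN's ON clause instead of WHERE

Corrected query:
SELECT p.name, c.sales FROM authors p LEFT JOIN novels c ON c.author_id = p.id AND c.sales > 78034

Result:
name    | sales
--------+------
Borges  | NULL 
Le Guin | NULL 
Asimov  | NULL 
Austen  | NULL 
Orwell  | NULL 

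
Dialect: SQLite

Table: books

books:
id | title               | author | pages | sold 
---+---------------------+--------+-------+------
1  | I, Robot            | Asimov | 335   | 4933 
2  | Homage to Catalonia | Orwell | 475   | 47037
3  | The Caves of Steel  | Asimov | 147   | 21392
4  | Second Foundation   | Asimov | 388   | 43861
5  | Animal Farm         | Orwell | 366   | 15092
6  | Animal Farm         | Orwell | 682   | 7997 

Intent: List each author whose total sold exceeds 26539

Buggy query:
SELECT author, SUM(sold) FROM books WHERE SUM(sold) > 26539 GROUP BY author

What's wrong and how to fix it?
Bug: Aggregate functions cannot appear in a WHERE clause

Fix: Move the aggregate condition to a HAVING clause

Corrected query:
SELECT author, SUM(sold) FROM books GROUP BY author HAVING SUM(sold) > 26539

Result:
author | SUM(sold)
-------+----------
Asimov | 70186    
Orwell | 70126    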